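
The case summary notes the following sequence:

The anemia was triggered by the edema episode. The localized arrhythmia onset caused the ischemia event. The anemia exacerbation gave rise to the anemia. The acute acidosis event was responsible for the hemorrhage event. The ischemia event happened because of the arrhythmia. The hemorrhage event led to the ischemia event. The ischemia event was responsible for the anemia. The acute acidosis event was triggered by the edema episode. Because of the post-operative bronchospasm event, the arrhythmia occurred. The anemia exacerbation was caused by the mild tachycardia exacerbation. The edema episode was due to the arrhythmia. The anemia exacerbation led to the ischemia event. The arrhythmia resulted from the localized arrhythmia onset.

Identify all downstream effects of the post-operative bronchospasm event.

the acute acidosis event, the anemia, the arrhythmia, the edema episode, the hemorrhage event, the ischemia event

Direct effects: the arrhythmia.
2 steps out: the edema episode, the ischemia event.
3 steps out: the acute acidosis event, the anemia.
4 steps out: the hemorrhage event.
Not reachable from it: the mild tachycardia exacerbation, the localized arrhythmia onset, the anemia exacerbation.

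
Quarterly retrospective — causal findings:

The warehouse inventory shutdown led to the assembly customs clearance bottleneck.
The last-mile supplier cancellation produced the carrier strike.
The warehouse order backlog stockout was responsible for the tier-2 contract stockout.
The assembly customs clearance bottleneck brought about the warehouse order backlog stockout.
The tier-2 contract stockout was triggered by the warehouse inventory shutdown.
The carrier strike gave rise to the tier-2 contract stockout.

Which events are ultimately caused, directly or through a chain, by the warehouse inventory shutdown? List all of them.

Direct effects: the assembly customs clearance bottleneck, the tier-2 contract stockout.
2 steps out: the warehouse order backlog stockout.
Not reachable from it: the last-mile supplier cancellation, the carrier strike.

the assembly customs clearance bottleneck, the tier-2 contract stockout, the warehouse order backlog stockout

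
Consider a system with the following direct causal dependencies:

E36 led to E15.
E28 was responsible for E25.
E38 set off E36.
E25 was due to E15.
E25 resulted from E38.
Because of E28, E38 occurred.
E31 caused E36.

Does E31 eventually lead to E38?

E31 leads to E36, E15, E25; E38 is not among them.

No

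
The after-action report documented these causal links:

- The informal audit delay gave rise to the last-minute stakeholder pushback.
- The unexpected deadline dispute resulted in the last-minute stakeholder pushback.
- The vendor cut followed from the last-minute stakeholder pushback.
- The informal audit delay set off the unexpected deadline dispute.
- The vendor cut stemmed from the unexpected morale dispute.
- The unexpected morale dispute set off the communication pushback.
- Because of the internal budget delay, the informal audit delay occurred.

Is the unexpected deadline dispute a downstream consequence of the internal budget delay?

There is a causal chain: the internal budget delay → the informal audit delay → the unexpected deadline dispute.

Yes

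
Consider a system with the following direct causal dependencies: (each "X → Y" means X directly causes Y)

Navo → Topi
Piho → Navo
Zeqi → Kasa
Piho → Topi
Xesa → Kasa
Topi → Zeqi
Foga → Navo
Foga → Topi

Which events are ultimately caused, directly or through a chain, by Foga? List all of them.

Direct effects: Navo, Topi.
2 steps out: Zeqi.
3 steps out: Kasa.
Not reachable from it: Xesa, Piho.

Kasa, Navo, Topi, Zeqi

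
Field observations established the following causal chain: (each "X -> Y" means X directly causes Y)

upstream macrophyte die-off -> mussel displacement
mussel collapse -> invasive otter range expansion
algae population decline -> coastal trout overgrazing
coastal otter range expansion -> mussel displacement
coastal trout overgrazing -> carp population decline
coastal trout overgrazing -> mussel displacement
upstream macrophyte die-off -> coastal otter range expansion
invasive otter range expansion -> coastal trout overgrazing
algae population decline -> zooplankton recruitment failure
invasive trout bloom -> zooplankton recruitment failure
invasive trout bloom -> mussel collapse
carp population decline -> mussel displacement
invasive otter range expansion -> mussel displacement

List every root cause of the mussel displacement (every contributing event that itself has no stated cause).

the algae population decline, the invasive trout bloom, the upstream macrophyte die-off

Tracing upstream from the mussel displacement: the mussel displacement ← the coastal trout overgrazing ← the algae population decline.
A separate upstream branch: the mussel displacement ← the invasive otter range expansion ← the mussel collapse ← the invasive trout bloom.
A separate upstream branch: the mussel displacement ← the upstream macrophyte die-off.
Each of those chain origins has no stated cause.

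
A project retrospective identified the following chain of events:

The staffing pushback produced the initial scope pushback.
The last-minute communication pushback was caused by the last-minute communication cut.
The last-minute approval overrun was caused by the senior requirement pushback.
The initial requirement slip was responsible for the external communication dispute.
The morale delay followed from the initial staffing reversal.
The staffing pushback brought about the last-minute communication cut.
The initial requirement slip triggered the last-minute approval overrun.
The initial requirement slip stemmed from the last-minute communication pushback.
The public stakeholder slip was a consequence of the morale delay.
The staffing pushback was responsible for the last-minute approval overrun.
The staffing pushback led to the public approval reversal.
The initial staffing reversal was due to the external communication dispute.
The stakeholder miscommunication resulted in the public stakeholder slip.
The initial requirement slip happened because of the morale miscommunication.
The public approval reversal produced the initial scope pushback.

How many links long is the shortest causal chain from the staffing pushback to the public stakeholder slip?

Shortest chain: the staffing pushback → the last-minute communication cut → the last-minute communication pushback → the initial requirement slip → the external communication dispute → the initial staffing reversal → the morale delay → the public stakeholder slip.

7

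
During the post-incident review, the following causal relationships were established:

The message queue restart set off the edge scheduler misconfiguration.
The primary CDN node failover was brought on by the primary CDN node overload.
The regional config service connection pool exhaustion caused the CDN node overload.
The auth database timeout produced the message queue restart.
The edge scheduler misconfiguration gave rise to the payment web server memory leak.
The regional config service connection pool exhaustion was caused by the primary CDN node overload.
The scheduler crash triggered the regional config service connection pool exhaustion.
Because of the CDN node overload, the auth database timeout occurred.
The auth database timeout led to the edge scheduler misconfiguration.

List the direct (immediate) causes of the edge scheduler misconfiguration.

the auth database timeout, the message queue restart

Upstream contributors include the primary CDN node overload, the regional config service connection pool exhaustion, the CDN node overload, the scheduler crash, but only the auth database timeout, the message queue restart feed directly into the edge scheduler misconfiguration.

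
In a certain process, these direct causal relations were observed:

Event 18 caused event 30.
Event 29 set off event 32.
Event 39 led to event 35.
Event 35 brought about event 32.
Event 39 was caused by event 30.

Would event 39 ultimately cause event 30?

Event 39 leads to event 35, event 32; event 30 is not among them.

No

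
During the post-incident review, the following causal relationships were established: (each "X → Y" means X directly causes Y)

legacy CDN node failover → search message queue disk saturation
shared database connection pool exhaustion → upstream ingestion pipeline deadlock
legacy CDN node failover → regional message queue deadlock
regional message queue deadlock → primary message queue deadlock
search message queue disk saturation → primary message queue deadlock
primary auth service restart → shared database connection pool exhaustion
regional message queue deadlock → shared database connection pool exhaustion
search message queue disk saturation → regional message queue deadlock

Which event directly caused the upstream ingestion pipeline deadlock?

Upstream contributors include the legacy CDN node failover, the search message queue disk saturation, the regional message queue deadlock, the primary auth service restart, but only the shared database connection pool exhaustion feeds directly into the upstream ingestion pipeline deadlock.

the shared database connection pool exhaustion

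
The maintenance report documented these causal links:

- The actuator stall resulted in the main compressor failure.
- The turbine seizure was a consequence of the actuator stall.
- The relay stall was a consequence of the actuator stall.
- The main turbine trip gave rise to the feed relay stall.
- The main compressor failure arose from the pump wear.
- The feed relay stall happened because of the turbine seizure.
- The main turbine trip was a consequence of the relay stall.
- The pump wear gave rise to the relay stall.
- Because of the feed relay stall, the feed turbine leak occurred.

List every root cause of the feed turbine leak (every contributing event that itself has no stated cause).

the actuator stall, the pump wear

Tracing upstream from the feed turbine leak: the feed turbine leak ← the feed relay stall ← the turbine seizure ← the actuator stall.
A separate upstream branch: the feed turbine leak ← the feed relay stall ← the main turbine trip ← the relay stall ← the pump wear.
Each of those chain origins has no stated cause.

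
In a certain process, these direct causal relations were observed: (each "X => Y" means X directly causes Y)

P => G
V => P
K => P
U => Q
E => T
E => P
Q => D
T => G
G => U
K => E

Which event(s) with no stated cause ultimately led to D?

Tracing upstream from D: D ← Q ← U ← G ← P ← K.
A separate upstream branch: D ← Q ← U ← G ← P ← V.
Each of those chain origins has no stated cause.

K, V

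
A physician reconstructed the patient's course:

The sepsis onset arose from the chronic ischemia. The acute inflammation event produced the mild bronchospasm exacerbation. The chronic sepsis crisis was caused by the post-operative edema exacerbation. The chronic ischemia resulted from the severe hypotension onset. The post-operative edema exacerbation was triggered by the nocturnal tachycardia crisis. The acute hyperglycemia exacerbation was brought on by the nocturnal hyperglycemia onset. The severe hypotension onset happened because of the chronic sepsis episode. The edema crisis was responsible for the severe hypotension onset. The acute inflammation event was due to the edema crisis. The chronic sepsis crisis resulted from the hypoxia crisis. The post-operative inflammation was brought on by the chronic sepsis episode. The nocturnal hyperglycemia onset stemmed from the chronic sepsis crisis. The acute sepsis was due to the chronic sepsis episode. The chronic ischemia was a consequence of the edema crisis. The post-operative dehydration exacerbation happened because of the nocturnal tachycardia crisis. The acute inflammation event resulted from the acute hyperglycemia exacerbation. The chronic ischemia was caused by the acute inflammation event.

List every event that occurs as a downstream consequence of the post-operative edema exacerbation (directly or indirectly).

Direct effects: the chronic sepsis crisis.
2 steps out: the nocturnal hyperglycemia onset.
3 steps out: the acute hyperglycemia exacerbation.
4 steps out: the acute inflammation event.
5 steps out: the mild bronchospasm exacerbation, the chronic ischemia.
6 steps out: the sepsis onset.
Not reachable from it: the hypoxia crisis, the chronic sepsis episode, the acute sepsis, the nocturnal tachycardia crisis, the post-operative dehydration exacerbation, the post-operative inflammation, the edema crisis, the severe hypotension onset.

the acute hyperglycemia exacerbation, the acute inflammation event, the chronic ischemia, the chronic sepsis crisis, the mild bronchospasm exacerbation, the nocturnal hyperglycemia onset, the sepsis onset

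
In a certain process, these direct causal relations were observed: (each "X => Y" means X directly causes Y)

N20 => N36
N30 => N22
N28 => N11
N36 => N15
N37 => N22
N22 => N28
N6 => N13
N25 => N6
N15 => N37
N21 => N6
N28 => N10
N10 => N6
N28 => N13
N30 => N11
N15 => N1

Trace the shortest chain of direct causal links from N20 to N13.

N20 → N36
N36 → N15
N15 → N37
N37 → N22
N22 → N28
N28 → N13
Length: 6 steps.

N20 → N36 → N15 → N37 → N22 → N28 → N13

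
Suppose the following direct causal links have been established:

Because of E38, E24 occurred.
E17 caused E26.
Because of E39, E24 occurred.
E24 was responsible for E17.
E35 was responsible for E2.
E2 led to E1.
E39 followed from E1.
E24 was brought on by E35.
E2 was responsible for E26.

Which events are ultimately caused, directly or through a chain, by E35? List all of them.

Direct effects: E2, E24.
2 steps out: E1, E17, E26.
3 steps out: E39.
Not reachable from it: E38.

E1, E17, E2, E24, E26, E39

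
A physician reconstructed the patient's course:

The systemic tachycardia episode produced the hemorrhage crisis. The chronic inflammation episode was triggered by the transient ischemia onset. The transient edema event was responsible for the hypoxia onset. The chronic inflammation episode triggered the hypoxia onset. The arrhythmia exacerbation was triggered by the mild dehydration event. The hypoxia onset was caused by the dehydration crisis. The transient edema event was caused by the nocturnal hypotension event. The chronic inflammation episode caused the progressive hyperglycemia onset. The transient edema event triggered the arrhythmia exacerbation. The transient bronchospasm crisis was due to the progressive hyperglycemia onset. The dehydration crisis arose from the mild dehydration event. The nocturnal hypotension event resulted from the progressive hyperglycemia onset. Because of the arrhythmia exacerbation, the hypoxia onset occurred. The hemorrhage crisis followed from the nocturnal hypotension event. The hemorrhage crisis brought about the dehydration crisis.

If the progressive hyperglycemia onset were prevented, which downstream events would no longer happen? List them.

the nocturnal hypotension event, the transient bronchospasm crisis, the transient edema event

Downstream of the progressive hyperglycemia onset: the transient bronchospasm crisis, the nocturnal hypotension event, the transient edema event, the arrhythmia exacerbation, the hemorrhage crisis, the dehydration crisis, the hypoxia onset.
Of those, still caused via another path: the arrhythmia exacerbation, the hemorrhage crisis, the dehydration crisis, the hypoxia onset.
The remainder have no surviving cause.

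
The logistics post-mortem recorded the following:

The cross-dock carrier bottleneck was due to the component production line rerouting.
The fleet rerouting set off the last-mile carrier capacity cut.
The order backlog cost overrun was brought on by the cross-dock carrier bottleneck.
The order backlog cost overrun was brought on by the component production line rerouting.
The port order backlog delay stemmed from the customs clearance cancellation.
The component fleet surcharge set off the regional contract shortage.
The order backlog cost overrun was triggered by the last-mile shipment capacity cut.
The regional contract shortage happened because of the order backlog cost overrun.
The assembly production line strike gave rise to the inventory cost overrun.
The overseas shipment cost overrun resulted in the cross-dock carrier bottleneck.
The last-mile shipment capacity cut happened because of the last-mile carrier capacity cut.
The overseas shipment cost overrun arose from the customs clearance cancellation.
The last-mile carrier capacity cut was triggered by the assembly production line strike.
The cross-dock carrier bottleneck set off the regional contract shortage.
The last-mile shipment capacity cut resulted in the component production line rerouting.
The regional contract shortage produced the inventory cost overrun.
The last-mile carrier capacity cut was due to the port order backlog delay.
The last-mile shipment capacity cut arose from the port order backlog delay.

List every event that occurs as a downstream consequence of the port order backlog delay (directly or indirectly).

the component production line rerouting, the cross-dock carrier bottleneck, the inventory cost overrun, the last-mile carrier capacity cut, the last-mile shipment capacity cut, the order backlog cost overrun, the regional contract shortage

Direct effects: the last-mile carrier capacity cut, the last-mile shipment capacity cut.
2 steps out: the component production line rerouting, the order backlog cost overrun.
3 steps out: the cross-dock carrier bottleneck, the regional contract shortage.
4 steps out: the inventory cost overrun.
Not reachable from it: the customs clearance cancellation, the fleet rerouting, the assembly production line strike, the overseas shipment cost overrun, the component fleet surcharge.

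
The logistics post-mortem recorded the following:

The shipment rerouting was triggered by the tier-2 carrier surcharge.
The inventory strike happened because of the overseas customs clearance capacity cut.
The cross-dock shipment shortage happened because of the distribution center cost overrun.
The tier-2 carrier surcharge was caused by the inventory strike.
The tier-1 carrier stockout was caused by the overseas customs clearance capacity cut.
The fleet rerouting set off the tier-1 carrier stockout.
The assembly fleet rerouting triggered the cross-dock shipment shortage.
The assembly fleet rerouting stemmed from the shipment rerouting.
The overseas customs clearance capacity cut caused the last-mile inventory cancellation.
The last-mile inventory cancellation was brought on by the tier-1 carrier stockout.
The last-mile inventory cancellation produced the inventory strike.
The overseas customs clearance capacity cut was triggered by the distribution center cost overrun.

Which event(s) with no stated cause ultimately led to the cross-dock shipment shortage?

the distribution center cost overrun, the fleet rerouting

Tracing upstream from the cross-dock shipment shortage: the cross-dock shipment shortage ← the distribution center cost overrun.
A separate upstream branch: the cross-dock shipment shortage ← the assembly fleet rerouting ← the shipment rerouting ← the tier-2 carrier surcharge ← the inventory strike ← the last-mile inventory cancellation ← the tier-1 carrier stockout ← the fleet rerouting.
Each of those chain origins has no stated cause.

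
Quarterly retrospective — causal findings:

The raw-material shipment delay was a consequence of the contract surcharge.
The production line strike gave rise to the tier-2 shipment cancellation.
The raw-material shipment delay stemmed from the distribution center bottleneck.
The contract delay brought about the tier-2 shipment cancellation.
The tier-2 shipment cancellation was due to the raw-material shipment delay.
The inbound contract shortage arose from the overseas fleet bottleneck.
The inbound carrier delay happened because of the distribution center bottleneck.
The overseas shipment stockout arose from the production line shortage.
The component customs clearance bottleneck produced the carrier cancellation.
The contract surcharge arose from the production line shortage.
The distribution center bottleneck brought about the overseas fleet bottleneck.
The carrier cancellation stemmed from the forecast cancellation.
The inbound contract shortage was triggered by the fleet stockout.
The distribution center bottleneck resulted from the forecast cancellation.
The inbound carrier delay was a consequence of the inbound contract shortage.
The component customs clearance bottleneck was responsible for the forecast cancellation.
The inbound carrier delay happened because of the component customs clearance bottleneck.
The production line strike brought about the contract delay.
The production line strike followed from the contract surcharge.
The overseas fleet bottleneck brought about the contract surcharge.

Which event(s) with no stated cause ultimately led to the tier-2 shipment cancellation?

Tracing upstream from the tier-2 shipment cancellation: the tier-2 shipment cancellation ← the raw-material shipment delay ← the distribution center bottleneck ← the forecast cancellation ← the component customs clearance bottleneck.
A separate upstream branch: the tier-2 shipment cancellation ← the production line strike ← the contract surcharge ← the production line shortage.
Each of those chain origins has no stated cause.

the component customs clearance bottleneck, the production line shortage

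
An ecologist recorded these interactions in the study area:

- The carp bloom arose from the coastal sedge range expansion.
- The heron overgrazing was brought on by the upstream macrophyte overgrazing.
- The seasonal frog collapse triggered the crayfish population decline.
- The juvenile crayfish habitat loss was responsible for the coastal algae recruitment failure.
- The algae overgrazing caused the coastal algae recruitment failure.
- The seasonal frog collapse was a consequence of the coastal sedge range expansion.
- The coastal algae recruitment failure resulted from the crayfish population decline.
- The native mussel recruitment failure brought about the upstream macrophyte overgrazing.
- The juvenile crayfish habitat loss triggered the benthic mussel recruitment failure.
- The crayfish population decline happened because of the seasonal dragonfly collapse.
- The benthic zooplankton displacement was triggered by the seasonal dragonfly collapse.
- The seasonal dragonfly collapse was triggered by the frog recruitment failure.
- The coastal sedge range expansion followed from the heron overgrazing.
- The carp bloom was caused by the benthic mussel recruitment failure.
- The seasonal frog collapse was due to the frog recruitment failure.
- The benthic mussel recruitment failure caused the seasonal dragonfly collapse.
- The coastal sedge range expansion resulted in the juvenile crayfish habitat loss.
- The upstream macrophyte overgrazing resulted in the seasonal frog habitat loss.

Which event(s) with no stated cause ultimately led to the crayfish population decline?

Tracing upstream from the crayfish population decline: the crayfish population decline ← the seasonal frog collapse ← the coastal sedge range expansion ← the heron overgrazing ← the upstream macrophyte overgrazing ← the native mussel recruitment failure.
A separate upstream branch: the crayfish population decline ← the seasonal frog collapse ← the frog recruitment failure.
Each of those chain origins has no stated cause.

the frog recruitment failure, the native mussel recruitment failure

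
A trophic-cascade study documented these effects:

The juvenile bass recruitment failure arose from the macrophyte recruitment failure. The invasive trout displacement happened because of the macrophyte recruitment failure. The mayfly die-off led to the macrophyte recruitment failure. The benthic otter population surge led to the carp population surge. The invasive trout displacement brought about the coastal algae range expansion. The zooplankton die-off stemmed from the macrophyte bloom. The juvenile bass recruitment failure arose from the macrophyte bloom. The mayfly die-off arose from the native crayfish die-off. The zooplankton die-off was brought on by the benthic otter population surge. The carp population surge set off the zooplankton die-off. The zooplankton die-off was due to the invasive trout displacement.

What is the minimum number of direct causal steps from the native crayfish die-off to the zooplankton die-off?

Shortest chain: the native crayfish die-off → the mayfly die-off → the macrophyte recruitment failure → the invasive trout displacement → the zooplankton die-off.

4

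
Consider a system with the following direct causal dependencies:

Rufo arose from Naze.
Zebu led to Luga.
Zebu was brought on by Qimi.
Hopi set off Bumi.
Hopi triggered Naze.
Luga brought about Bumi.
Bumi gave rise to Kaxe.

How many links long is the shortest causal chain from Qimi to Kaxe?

Shortest chain: Qimi → Zebu → Luga → Bumi → Kaxe.

4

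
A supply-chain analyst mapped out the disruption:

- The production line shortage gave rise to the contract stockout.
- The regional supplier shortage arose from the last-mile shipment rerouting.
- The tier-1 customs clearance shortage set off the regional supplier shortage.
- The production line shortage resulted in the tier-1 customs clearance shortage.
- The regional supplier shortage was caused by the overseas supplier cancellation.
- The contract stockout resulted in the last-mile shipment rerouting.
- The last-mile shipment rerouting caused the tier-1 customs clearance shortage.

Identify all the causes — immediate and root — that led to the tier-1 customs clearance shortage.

the contract stockout, the last-mile shipment rerouting, the production line shortage

Immediate causes of the tier-1 customs clearance shortage: the production line shortage, the last-mile shipment rerouting.
Further upstream: the contract stockout.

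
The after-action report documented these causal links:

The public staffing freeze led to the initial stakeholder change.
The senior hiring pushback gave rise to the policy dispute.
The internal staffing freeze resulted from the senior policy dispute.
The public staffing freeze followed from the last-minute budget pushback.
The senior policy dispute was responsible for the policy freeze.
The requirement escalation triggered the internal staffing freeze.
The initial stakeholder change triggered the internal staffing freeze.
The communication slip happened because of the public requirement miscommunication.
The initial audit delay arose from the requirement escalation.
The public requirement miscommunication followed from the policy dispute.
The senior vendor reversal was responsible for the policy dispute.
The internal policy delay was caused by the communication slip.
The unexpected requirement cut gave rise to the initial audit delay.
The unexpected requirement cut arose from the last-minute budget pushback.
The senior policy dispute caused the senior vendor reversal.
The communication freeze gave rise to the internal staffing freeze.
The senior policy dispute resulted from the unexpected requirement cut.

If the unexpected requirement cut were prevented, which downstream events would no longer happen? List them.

the policy freeze, the senior policy dispute, the senior vendor reversal

Downstream of the unexpected requirement cut: the senior policy dispute, the senior vendor reversal, the initial audit delay, the policy dispute, the public requirement miscommunication, the policy freeze, the communication slip, the internal policy delay, the internal staffing freeze.
Of those, still caused via another path: the initial audit delay, the policy dispute, the public requirement miscommunication, the communication slip, the internal policy delay, the internal staffing freeze.
The remainder have no surviving cause.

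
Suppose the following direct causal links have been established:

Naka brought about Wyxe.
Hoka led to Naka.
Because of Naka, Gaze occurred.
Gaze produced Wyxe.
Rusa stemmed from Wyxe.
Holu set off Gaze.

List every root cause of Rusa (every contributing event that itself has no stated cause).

Tracing upstream from Rusa: Rusa ← Wyxe ← Naka ← Hoka.
A separate upstream branch: Rusa ← Wyxe ← Gaze ← Holu.
Each of those chain origins has no stated cause.

Hoka, Holu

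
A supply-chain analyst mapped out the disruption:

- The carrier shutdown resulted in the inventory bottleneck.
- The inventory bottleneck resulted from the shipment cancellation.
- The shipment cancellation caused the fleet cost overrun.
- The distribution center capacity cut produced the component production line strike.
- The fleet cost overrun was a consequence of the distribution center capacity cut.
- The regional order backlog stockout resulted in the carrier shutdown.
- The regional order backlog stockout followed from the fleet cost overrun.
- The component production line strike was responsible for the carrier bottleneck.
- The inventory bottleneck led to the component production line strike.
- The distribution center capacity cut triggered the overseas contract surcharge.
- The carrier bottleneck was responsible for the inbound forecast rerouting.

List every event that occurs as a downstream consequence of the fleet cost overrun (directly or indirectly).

Direct effects: the regional order backlog stockout.
2 steps out: the carrier shutdown.
3 steps out: the inventory bottleneck.
4 steps out: the component production line strike.
5 steps out: the carrier bottleneck.
6 steps out: the inbound forecast rerouting.
Not reachable from it: the distribution center capacity cut, the shipment cancellation, the overseas contract surcharge.

the carrier bottleneck, the carrier shutdown, the component production line strike, the inbound forecast rerouting, the inventory bottleneck, the regional order backlog stockout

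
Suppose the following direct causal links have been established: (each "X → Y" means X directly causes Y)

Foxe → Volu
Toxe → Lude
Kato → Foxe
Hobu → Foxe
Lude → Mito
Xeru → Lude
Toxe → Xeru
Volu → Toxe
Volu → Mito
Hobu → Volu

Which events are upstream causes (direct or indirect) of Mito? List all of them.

Immediate causes of Mito: Volu, Lude.
Further upstream: Hobu, Foxe, Toxe, Xeru, Kato.

Foxe, Hobu, Kato, Lude, Toxe, Volu, Xeru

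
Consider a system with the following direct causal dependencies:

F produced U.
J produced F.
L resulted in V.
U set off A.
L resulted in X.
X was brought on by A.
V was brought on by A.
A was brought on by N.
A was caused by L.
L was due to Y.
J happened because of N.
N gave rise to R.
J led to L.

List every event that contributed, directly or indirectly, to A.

Immediate causes of A: N, L, U.
Further upstream: Y, J, F.

F, J, L, N, U, Y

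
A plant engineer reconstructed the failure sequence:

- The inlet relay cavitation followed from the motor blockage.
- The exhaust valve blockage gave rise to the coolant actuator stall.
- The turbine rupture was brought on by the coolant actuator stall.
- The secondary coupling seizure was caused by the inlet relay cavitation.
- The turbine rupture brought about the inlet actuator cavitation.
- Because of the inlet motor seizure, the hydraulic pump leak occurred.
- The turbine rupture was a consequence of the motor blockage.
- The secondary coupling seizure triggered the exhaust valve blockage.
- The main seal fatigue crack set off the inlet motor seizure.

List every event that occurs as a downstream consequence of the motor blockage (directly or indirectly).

the coolant actuator stall, the exhaust valve blockage, the inlet actuator cavitation, the inlet relay cavitation, the secondary coupling seizure, the turbine rupture

Direct effects: the inlet relay cavitation, the turbine rupture.
2 steps out: the secondary coupling seizure, the inlet actuator cavitation.
3 steps out: the exhaust valve blockage.
4 steps out: the coolant actuator stall.
Not reachable from it: the main seal fatigue crack, the inlet motor seizure, the hydraulic pump leak.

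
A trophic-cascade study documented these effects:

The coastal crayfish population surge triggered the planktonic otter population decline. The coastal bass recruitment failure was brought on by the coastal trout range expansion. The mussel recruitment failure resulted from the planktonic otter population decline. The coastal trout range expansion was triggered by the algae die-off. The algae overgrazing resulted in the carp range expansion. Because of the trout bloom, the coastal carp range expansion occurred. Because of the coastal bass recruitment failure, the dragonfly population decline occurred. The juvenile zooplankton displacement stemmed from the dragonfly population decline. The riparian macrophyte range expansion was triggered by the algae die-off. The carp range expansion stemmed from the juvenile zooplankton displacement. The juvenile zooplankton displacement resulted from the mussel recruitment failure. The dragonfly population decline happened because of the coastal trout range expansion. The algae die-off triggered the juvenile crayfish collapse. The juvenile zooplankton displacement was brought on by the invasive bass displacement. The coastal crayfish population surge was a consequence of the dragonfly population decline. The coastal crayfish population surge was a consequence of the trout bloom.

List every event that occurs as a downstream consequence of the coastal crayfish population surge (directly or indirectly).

Direct effects: the planktonic otter population decline.
2 steps out: the mussel recruitment failure.
3 steps out: the juvenile zooplankton displacement.
4 steps out: the carp range expansion.
Not reachable from it: the algae overgrazing, the algae die-off, the riparian macrophyte range expansion, the juvenile crayfish collapse, the coastal trout range expansion, the coastal bass recruitment failure, the dragonfly population decline, the trout bloom, the invasive bass displacement, the coastal carp range expansion.

the carp range expansion, the juvenile zooplankton displacement, the mussel recruitment failure, the planktonic otter population decline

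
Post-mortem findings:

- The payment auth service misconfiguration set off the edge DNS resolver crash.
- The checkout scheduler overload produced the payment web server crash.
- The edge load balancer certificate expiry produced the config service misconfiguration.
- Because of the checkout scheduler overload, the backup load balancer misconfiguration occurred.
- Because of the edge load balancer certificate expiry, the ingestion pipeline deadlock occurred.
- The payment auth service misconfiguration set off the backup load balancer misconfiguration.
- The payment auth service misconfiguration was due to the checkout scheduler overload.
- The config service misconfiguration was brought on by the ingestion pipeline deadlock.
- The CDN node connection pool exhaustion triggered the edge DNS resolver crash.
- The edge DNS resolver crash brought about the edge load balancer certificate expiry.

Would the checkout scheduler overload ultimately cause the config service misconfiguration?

Yes

There is a causal chain: the checkout scheduler overload → the payment auth service misconfiguration → the edge DNS resolver crash → the edge load balancer certificate expiry → the config service misconfiguration.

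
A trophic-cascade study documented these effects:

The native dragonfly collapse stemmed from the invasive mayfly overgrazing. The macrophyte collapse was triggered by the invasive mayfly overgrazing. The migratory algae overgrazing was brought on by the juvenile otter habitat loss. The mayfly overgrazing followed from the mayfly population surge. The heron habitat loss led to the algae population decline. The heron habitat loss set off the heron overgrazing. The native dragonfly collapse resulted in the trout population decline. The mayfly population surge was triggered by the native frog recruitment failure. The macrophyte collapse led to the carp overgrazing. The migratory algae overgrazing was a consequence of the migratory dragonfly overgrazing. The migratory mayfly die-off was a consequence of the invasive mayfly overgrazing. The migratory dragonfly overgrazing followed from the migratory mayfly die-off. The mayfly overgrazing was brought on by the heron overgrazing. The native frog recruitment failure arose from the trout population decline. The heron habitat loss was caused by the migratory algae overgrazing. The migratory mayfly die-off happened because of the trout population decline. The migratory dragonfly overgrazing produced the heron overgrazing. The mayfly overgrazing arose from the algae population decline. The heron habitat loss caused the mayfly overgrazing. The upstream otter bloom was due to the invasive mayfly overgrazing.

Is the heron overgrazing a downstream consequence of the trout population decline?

Yes

There is a causal chain: the trout population decline → the migratory mayfly die-off → the migratory dragonfly overgrazing → the heron overgrazing.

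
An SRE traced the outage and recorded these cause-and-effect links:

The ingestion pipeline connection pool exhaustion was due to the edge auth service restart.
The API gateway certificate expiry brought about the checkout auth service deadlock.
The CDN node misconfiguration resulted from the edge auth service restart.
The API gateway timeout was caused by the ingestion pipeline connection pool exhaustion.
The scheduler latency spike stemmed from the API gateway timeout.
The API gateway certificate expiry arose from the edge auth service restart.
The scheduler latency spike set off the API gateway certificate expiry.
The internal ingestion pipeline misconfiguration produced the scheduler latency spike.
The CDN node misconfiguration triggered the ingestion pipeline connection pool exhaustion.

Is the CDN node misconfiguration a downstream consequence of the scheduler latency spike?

The scheduler latency spike leads to the API gateway certificate expiry, the checkout auth service deadlock; the CDN node misconfiguration is not among them.

No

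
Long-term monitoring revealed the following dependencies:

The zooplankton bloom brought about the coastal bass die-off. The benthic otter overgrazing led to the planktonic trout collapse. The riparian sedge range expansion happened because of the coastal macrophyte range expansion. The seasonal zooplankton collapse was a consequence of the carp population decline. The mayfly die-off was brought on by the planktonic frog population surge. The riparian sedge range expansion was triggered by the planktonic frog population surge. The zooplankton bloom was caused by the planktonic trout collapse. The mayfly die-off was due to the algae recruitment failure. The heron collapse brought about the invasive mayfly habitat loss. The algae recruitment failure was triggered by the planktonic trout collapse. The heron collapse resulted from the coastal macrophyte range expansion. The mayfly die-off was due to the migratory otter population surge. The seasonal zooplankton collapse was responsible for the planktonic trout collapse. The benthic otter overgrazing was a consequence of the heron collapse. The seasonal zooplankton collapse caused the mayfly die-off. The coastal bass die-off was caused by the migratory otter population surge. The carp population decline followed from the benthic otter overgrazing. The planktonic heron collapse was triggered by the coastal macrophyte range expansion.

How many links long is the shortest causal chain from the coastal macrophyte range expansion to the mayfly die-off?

5

Shortest chain: the coastal macrophyte range expansion → the heron collapse → the benthic otter overgrazing → the carp population decline → the seasonal zooplankton collapse → the mayfly die-off.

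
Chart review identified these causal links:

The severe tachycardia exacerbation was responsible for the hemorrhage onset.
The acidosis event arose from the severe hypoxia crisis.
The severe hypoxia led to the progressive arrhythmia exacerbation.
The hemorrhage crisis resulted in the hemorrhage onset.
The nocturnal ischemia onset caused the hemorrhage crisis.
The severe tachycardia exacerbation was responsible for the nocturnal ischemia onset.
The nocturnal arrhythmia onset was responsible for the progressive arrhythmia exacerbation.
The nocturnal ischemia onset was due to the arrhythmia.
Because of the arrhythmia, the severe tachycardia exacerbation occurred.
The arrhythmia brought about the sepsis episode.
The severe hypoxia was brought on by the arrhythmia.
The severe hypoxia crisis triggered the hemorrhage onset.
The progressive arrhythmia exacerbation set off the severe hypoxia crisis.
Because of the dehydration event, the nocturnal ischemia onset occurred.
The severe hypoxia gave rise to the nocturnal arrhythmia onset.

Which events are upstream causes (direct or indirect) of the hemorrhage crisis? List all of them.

Immediate cause of the hemorrhage crisis: the nocturnal ischemia onset.
Further upstream: the arrhythmia, the severe tachycardia exacerbation, the dehydration event.

the arrhythmia, the dehydration event, the nocturnal ischemia onset, the severe tachycardia exacerbation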